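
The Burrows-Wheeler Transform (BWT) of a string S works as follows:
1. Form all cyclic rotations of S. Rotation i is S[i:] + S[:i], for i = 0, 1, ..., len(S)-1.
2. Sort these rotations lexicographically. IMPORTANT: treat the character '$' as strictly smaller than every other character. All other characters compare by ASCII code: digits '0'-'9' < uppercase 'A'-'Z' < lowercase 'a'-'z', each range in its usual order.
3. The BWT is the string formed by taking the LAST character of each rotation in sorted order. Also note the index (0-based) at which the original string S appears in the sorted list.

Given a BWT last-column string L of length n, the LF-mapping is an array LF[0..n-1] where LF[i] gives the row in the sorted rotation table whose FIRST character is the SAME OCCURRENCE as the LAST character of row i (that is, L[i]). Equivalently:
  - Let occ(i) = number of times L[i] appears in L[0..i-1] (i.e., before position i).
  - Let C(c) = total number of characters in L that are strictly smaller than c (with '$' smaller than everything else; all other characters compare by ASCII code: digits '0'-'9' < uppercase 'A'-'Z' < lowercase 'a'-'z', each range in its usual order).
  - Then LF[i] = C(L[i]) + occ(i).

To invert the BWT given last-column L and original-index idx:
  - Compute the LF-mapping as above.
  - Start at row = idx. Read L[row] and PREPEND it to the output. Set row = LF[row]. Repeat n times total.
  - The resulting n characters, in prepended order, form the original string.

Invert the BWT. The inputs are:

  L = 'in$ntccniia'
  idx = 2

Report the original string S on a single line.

LF mapping: 4 7 0 8 10 2 3 9 5 6 1
Walk LF starting at row 2, prepending L[row]:
  step 1: row=2, L[2]='$', prepend. Next row=LF[2]=0
  step 2: row=0, L[0]='i', prepend. Next row=LF[0]=4
  step 3: row=4, L[4]='t', prepend. Next row=LF[4]=10
  step 4: row=10, L[10]='a', prepend. Next row=LF[10]=1
  step 5: row=1, L[1]='n', prepend. Next row=LF[1]=7
  step 6: row=7, L[7]='n', prepend. Next row=LF[7]=9
  step 7: row=9, L[9]='i', prepend. Next row=LF[9]=6
  step 8: row=6, L[6]='c', prepend. Next row=LF[6]=3
  step 9: row=3, L[3]='n', prepend. Next row=LF[3]=8
  step 10: row=8, L[8]='i', prepend. Next row=LF[8]=5
  step 11: row=5, L[5]='c', prepend. Next row=LF[5]=2
Reversed output: cincinnati$

Answer: cincinnati$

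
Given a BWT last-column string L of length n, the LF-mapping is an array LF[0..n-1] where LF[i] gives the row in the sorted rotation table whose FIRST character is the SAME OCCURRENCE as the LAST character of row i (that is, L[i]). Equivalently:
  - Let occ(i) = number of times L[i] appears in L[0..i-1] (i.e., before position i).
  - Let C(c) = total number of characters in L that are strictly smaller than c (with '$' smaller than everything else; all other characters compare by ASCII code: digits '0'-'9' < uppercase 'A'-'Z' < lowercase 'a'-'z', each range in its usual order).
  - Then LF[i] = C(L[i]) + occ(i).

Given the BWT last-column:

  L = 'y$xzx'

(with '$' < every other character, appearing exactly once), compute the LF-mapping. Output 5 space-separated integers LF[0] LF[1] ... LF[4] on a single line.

Char counts: '$':1, 'x':2, 'y':1, 'z':1
C (first-col start): C('$')=0, C('x')=1, C('y')=3, C('z')=4
L[0]='y': occ=0, LF[0]=C('y')+0=3+0=3
L[1]='$': occ=0, LF[1]=C('$')+0=0+0=0
L[2]='x': occ=0, LF[2]=C('x')+0=1+0=1
L[3]='z': occ=0, LF[3]=C('z')+0=4+0=4
L[4]='x': occ=1, LF[4]=C('x')+1=1+1=2

Answer: 3 0 1 4 2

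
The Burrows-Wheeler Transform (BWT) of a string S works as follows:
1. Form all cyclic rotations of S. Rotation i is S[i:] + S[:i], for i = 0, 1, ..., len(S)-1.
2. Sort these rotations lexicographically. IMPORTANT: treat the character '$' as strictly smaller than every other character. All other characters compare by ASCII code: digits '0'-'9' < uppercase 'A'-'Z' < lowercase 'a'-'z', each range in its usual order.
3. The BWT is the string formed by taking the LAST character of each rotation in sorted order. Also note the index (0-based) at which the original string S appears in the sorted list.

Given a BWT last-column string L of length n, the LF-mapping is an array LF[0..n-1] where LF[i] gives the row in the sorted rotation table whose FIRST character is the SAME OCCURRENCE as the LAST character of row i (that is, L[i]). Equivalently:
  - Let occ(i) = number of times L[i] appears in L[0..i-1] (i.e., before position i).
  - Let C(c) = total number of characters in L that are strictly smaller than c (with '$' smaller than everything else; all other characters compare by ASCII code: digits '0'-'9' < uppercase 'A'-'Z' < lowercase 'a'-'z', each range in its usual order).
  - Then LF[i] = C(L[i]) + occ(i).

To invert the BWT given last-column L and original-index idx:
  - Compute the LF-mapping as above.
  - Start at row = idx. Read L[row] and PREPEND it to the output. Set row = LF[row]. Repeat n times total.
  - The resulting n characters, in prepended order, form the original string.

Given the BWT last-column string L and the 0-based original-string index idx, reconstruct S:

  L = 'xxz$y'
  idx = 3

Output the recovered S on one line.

Answer: yzxx$

Derivation:
LF mapping: 1 2 4 0 3
Walk LF starting at row 3, prepending L[row]:
  step 1: row=3, L[3]='$', prepend. Next row=LF[3]=0
  step 2: row=0, L[0]='x', prepend. Next row=LF[0]=1
  step 3: row=1, L[1]='x', prepend. Next row=LF[1]=2
  step 4: row=2, L[2]='z', prepend. Next row=LF[2]=4
  step 5: row=4, L[4]='y', prepend. Next row=LF[4]=3
Reversed output: yzxx$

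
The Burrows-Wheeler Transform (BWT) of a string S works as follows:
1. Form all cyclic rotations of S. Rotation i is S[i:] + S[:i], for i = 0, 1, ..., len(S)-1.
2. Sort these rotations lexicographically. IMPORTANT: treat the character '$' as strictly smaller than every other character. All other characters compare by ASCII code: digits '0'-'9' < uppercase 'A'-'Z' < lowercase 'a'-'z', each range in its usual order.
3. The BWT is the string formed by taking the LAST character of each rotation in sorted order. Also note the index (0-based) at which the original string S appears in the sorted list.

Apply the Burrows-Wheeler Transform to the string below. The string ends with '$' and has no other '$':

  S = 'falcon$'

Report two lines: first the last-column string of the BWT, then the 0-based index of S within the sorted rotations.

All 7 rotations (rotation i = S[i:]+S[:i]):
  rot[0] = falcon$
  rot[1] = alcon$f
  rot[2] = lcon$fa
  rot[3] = con$fal
  rot[4] = on$falc
  rot[5] = n$falco
  rot[6] = $falcon
Sorted (with $ < everything):
  sorted[0] = $falcon  (last char: 'n')
  sorted[1] = alcon$f  (last char: 'f')
  sorted[2] = con$fal  (last char: 'l')
  sorted[3] = falcon$  (last char: '$')
  sorted[4] = lcon$fa  (last char: 'a')
  sorted[5] = n$falco  (last char: 'o')
  sorted[6] = on$falc  (last char: 'c')
Last column: nfl$aoc
Original string S is at sorted index 3

Answer: nfl$aoc
3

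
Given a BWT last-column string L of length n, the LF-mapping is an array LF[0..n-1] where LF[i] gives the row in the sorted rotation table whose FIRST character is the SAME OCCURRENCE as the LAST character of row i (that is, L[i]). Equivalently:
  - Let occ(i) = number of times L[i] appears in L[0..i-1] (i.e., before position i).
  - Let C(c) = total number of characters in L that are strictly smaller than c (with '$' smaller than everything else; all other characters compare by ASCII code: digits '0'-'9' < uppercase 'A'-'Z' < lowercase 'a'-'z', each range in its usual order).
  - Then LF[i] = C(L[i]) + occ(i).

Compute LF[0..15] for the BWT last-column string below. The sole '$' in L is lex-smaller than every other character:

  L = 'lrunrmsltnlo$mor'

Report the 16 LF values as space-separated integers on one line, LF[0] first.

Answer: 1 10 15 6 11 4 13 2 14 7 3 8 0 5 9 12

Derivation:
Char counts: '$':1, 'l':3, 'm':2, 'n':2, 'o':2, 'r':3, 's':1, 't':1, 'u':1
C (first-col start): C('$')=0, C('l')=1, C('m')=4, C('n')=6, C('o')=8, C('r')=10, C('s')=13, C('t')=14, C('u')=15
L[0]='l': occ=0, LF[0]=C('l')+0=1+0=1
L[1]='r': occ=0, LF[1]=C('r')+0=10+0=10
L[2]='u': occ=0, LF[2]=C('u')+0=15+0=15
L[3]='n': occ=0, LF[3]=C('n')+0=6+0=6
L[4]='r': occ=1, LF[4]=C('r')+1=10+1=11
L[5]='m': occ=0, LF[5]=C('m')+0=4+0=4
L[6]='s': occ=0, LF[6]=C('s')+0=13+0=13
L[7]='l': occ=1, LF[7]=C('l')+1=1+1=2
L[8]='t': occ=0, LF[8]=C('t')+0=14+0=14
L[9]='n': occ=1, LF[9]=C('n')+1=6+1=7
L[10]='l': occ=2, LF[10]=C('l')+2=1+2=3
L[11]='o': occ=0, LF[11]=C('o')+0=8+0=8
L[12]='$': occ=0, LF[12]=C('$')+0=0+0=0
L[13]='m': occ=1, LF[13]=C('m')+1=4+1=5
L[14]='o': occ=1, LF[14]=C('o')+1=8+1=9
L[15]='r': occ=2, LF[15]=C('r')+2=10+2=12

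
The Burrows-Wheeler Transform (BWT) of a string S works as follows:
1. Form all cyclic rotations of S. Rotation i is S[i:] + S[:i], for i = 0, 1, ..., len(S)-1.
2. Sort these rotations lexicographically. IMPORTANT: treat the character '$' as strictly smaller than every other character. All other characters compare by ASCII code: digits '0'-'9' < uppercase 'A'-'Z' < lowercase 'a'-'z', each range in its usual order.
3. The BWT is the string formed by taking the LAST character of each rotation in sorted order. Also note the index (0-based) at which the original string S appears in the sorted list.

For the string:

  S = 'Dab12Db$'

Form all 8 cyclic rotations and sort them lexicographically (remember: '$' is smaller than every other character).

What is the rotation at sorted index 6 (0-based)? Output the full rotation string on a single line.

Answer: b$Dab12D

Derivation:
All 8 rotations (rotation i = S[i:]+S[:i]):
  rot[0] = Dab12Db$
  rot[1] = ab12Db$D
  rot[2] = b12Db$Da
  rot[3] = 12Db$Dab
  rot[4] = 2Db$Dab1
  rot[5] = Db$Dab12
  rot[6] = b$Dab12D
  rot[7] = $Dab12Db
Sorted (with $ < everything):
  sorted[0] = $Dab12Db
  sorted[1] = 12Db$Dab
  sorted[2] = 2Db$Dab1
  sorted[3] = Dab12Db$
  sorted[4] = Db$Dab12
  sorted[5] = ab12Db$D
  sorted[6] = b$Dab12D
  sorted[7] = b12Db$Da
sorted[6] = b$Dab12D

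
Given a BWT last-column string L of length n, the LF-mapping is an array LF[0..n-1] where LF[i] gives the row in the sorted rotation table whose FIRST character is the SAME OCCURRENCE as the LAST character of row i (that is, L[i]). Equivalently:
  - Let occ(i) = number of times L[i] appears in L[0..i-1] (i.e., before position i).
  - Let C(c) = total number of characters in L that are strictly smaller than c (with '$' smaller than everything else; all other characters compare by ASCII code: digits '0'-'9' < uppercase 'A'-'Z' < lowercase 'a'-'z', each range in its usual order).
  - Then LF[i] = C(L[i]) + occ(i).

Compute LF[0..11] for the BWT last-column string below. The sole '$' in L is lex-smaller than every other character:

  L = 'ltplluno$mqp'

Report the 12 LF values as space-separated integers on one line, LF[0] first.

Char counts: '$':1, 'l':3, 'm':1, 'n':1, 'o':1, 'p':2, 'q':1, 't':1, 'u':1
C (first-col start): C('$')=0, C('l')=1, C('m')=4, C('n')=5, C('o')=6, C('p')=7, C('q')=9, C('t')=10, C('u')=11
L[0]='l': occ=0, LF[0]=C('l')+0=1+0=1
L[1]='t': occ=0, LF[1]=C('t')+0=10+0=10
L[2]='p': occ=0, LF[2]=C('p')+0=7+0=7
L[3]='l': occ=1, LF[3]=C('l')+1=1+1=2
L[4]='l': occ=2, LF[4]=C('l')+2=1+2=3
L[5]='u': occ=0, LF[5]=C('u')+0=11+0=11
L[6]='n': occ=0, LF[6]=C('n')+0=5+0=5
L[7]='o': occ=0, LF[7]=C('o')+0=6+0=6
L[8]='$': occ=0, LF[8]=C('$')+0=0+0=0
L[9]='m': occ=0, LF[9]=C('m')+0=4+0=4
L[10]='q': occ=0, LF[10]=C('q')+0=9+0=9
L[11]='p': occ=1, LF[11]=C('p')+1=7+1=8

Answer: 1 10 7 2 3 11 5 6 0 4 9 8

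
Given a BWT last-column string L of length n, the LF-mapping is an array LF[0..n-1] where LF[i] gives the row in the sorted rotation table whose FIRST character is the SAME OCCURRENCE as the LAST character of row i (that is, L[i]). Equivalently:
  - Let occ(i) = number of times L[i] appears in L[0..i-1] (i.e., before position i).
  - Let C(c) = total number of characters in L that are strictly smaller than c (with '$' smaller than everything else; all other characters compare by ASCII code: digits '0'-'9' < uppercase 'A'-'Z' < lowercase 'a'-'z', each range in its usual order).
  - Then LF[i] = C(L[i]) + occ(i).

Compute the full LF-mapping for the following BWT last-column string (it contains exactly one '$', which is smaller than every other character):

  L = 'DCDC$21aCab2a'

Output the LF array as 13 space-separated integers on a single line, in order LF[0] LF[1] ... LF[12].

Answer: 7 4 8 5 0 2 1 9 6 10 12 3 11

Derivation:
Char counts: '$':1, '1':1, '2':2, 'C':3, 'D':2, 'a':3, 'b':1
C (first-col start): C('$')=0, C('1')=1, C('2')=2, C('C')=4, C('D')=7, C('a')=9, C('b')=12
L[0]='D': occ=0, LF[0]=C('D')+0=7+0=7
L[1]='C': occ=0, LF[1]=C('C')+0=4+0=4
L[2]='D': occ=1, LF[2]=C('D')+1=7+1=8
L[3]='C': occ=1, LF[3]=C('C')+1=4+1=5
L[4]='$': occ=0, LF[4]=C('$')+0=0+0=0
L[5]='2': occ=0, LF[5]=C('2')+0=2+0=2
L[6]='1': occ=0, LF[6]=C('1')+0=1+0=1
L[7]='a': occ=0, LF[7]=C('a')+0=9+0=9
L[8]='C': occ=2, LF[8]=C('C')+2=4+2=6
L[9]='a': occ=1, LF[9]=C('a')+1=9+1=10
L[10]='b': occ=0, LF[10]=C('b')+0=12+0=12
L[11]='2': occ=1, LF[11]=C('2')+1=2+1=3
L[12]='a': occ=2, LF[12]=C('a')+2=9+2=11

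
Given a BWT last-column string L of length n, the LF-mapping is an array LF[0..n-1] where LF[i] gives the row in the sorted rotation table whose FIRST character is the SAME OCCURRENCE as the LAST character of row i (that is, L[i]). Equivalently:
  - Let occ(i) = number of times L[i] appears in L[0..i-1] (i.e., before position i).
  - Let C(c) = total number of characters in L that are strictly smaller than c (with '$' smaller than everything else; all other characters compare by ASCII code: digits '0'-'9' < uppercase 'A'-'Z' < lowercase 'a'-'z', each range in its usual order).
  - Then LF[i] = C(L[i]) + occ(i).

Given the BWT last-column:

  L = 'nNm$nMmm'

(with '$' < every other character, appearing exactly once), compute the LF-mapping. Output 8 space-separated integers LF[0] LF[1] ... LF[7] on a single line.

Char counts: '$':1, 'M':1, 'N':1, 'm':3, 'n':2
C (first-col start): C('$')=0, C('M')=1, C('N')=2, C('m')=3, C('n')=6
L[0]='n': occ=0, LF[0]=C('n')+0=6+0=6
L[1]='N': occ=0, LF[1]=C('N')+0=2+0=2
L[2]='m': occ=0, LF[2]=C('m')+0=3+0=3
L[3]='$': occ=0, LF[3]=C('$')+0=0+0=0
L[4]='n': occ=1, LF[4]=C('n')+1=6+1=7
L[5]='M': occ=0, LF[5]=C('M')+0=1+0=1
L[6]='m': occ=1, LF[6]=C('m')+1=3+1=4
L[7]='m': occ=2, LF[7]=C('m')+2=3+2=5

Answer: 6 2 3 0 7 1 4 5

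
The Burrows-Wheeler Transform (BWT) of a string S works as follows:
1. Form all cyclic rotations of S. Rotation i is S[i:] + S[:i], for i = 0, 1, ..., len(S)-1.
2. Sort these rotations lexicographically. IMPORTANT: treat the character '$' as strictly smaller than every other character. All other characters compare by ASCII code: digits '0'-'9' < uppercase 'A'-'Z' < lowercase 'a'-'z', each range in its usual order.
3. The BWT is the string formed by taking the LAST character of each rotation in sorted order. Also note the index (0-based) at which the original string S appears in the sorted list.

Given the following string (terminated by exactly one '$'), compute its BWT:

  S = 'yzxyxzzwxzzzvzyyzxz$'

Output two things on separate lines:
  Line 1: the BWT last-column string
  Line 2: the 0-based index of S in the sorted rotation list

All 20 rotations (rotation i = S[i:]+S[:i]):
  rot[0] = yzxyxzzwxzzzvzyyzxz$
  rot[1] = zxyxzzwxzzzvzyyzxz$y
  rot[2] = xyxzzwxzzzvzyyzxz$yz
  rot[3] = yxzzwxzzzvzyyzxz$yzx
  rot[4] = xzzwxzzzvzyyzxz$yzxy
  rot[5] = zzwxzzzvzyyzxz$yzxyx
  rot[6] = zwxzzzvzyyzxz$yzxyxz
  rot[7] = wxzzzvzyyzxz$yzxyxzz
  rot[8] = xzzzvzyyzxz$yzxyxzzw
  rot[9] = zzzvzyyzxz$yzxyxzzwx
  rot[10] = zzvzyyzxz$yzxyxzzwxz
  rot[11] = zvzyyzxz$yzxyxzzwxzz
  rot[12] = vzyyzxz$yzxyxzzwxzzz
  rot[13] = zyyzxz$yzxyxzzwxzzzv
  rot[14] = yyzxz$yzxyxzzwxzzzvz
  rot[15] = yzxz$yzxyxzzwxzzzvzy
  rot[16] = zxz$yzxyxzzwxzzzvzyy
  rot[17] = xz$yzxyxzzwxzzzvzyyz
  rot[18] = z$yzxyxzzwxzzzvzyyzx
  rot[19] = $yzxyxzzwxzzzvzyyzxz
Sorted (with $ < everything):
  sorted[0] = $yzxyxzzwxzzzvzyyzxz  (last char: 'z')
  sorted[1] = vzyyzxz$yzxyxzzwxzzz  (last char: 'z')
  sorted[2] = wxzzzvzyyzxz$yzxyxzz  (last char: 'z')
  sorted[3] = xyxzzwxzzzvzyyzxz$yz  (last char: 'z')
  sorted[4] = xz$yzxyxzzwxzzzvzyyz  (last char: 'z')
  sorted[5] = xzzwxzzzvzyyzxz$yzxy  (last char: 'y')
  sorted[6] = xzzzvzyyzxz$yzxyxzzw  (last char: 'w')
  sorted[7] = yxzzwxzzzvzyyzxz$yzx  (last char: 'x')
  sorted[8] = yyzxz$yzxyxzzwxzzzvz  (last char: 'z')
  sorted[9] = yzxyxzzwxzzzvzyyzxz$  (last char: '$')
  sorted[10] = yzxz$yzxyxzzwxzzzvzy  (last char: 'y')
  sorted[11] = z$yzxyxzzwxzzzvzyyzx  (last char: 'x')
  sorted[12] = zvzyyzxz$yzxyxzzwxzz  (last char: 'z')
  sorted[13] = zwxzzzvzyyzxz$yzxyxz  (last char: 'z')
  sorted[14] = zxyxzzwxzzzvzyyzxz$y  (last char: 'y')
  sorted[15] = zxz$yzxyxzzwxzzzvzyy  (last char: 'y')
  sorted[16] = zyyzxz$yzxyxzzwxzzzv  (last char: 'v')
  sorted[17] = zzvzyyzxz$yzxyxzzwxz  (last char: 'z')
  sorted[18] = zzwxzzzvzyyzxz$yzxyx  (last char: 'x')
  sorted[19] = zzzvzyyzxz$yzxyxzzwx  (last char: 'x')
Last column: zzzzzywxz$yxzzyyvzxx
Original string S is at sorted index 9

Answer: zzzzzywxz$yxzzyyvzxx
9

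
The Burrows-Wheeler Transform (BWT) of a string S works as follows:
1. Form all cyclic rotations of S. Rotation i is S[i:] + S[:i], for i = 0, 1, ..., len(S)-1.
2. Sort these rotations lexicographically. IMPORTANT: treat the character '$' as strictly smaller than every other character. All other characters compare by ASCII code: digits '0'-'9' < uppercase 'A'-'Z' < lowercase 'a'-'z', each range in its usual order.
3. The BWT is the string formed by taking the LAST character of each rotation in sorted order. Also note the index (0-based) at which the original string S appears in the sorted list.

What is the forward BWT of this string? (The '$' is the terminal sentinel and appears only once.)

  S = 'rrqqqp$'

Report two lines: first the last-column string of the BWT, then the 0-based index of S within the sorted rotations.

All 7 rotations (rotation i = S[i:]+S[:i]):
  rot[0] = rrqqqp$
  rot[1] = rqqqp$r
  rot[2] = qqqp$rr
  rot[3] = qqp$rrq
  rot[4] = qp$rrqq
  rot[5] = p$rrqqq
  rot[6] = $rrqqqp
Sorted (with $ < everything):
  sorted[0] = $rrqqqp  (last char: 'p')
  sorted[1] = p$rrqqq  (last char: 'q')
  sorted[2] = qp$rrqq  (last char: 'q')
  sorted[3] = qqp$rrq  (last char: 'q')
  sorted[4] = qqqp$rr  (last char: 'r')
  sorted[5] = rqqqp$r  (last char: 'r')
  sorted[6] = rrqqqp$  (last char: '$')
Last column: pqqqrr$
Original string S is at sorted index 6

Answer: pqqqrr$
6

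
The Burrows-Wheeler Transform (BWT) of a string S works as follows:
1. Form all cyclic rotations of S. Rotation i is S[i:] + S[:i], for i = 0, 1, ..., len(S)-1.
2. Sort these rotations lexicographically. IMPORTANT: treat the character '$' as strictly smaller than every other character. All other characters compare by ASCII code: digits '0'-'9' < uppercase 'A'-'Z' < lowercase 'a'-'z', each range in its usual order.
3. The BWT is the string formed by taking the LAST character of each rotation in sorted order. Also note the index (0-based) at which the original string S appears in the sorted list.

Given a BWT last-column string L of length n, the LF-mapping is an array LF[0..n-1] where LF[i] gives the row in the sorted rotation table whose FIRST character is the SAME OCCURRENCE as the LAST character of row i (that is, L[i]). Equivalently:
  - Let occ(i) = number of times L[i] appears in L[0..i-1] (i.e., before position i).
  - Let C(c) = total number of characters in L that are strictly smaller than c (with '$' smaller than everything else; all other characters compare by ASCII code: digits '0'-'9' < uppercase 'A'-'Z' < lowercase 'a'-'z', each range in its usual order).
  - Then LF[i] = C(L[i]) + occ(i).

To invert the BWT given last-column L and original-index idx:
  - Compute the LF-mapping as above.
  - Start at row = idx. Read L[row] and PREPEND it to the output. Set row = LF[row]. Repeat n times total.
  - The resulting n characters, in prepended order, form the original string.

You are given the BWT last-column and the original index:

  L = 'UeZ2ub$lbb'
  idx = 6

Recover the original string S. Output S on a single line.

Answer: bubble2ZU$

Derivation:
LF mapping: 2 7 3 1 9 4 0 8 5 6
Walk LF starting at row 6, prepending L[row]:
  step 1: row=6, L[6]='$', prepend. Next row=LF[6]=0
  step 2: row=0, L[0]='U', prepend. Next row=LF[0]=2
  step 3: row=2, L[2]='Z', prepend. Next row=LF[2]=3
  step 4: row=3, L[3]='2', prepend. Next row=LF[3]=1
  step 5: row=1, L[1]='e', prepend. Next row=LF[1]=7
  step 6: row=7, L[7]='l', prepend. Next row=LF[7]=8
  step 7: row=8, L[8]='b', prepend. Next row=LF[8]=5
  step 8: row=5, L[5]='b', prepend. Next row=LF[5]=4
  step 9: row=4, L[4]='u', prepend. Next row=LF[4]=9
  step 10: row=9, L[9]='b', prepend. Next row=LF[9]=6
Reversed output: bubble2ZU$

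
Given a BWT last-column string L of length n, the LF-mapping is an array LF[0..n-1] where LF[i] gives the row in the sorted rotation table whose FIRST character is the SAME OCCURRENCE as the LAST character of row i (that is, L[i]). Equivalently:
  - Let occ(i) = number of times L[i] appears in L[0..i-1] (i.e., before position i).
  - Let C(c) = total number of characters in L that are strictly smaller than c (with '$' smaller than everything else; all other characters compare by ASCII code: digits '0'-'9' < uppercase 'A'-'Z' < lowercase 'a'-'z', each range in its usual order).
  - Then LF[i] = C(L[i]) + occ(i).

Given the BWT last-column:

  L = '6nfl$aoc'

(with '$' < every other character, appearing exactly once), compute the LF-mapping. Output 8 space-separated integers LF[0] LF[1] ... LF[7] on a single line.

Answer: 1 6 4 5 0 2 7 3

Derivation:
Char counts: '$':1, '6':1, 'a':1, 'c':1, 'f':1, 'l':1, 'n':1, 'o':1
C (first-col start): C('$')=0, C('6')=1, C('a')=2, C('c')=3, C('f')=4, C('l')=5, C('n')=6, C('o')=7
L[0]='6': occ=0, LF[0]=C('6')+0=1+0=1
L[1]='n': occ=0, LF[1]=C('n')+0=6+0=6
L[2]='f': occ=0, LF[2]=C('f')+0=4+0=4
L[3]='l': occ=0, LF[3]=C('l')+0=5+0=5
L[4]='$': occ=0, LF[4]=C('$')+0=0+0=0
L[5]='a': occ=0, LF[5]=C('a')+0=2+0=2
L[6]='o': occ=0, LF[6]=C('o')+0=7+0=7
L[7]='c': occ=0, LF[7]=C('c')+0=3+0=3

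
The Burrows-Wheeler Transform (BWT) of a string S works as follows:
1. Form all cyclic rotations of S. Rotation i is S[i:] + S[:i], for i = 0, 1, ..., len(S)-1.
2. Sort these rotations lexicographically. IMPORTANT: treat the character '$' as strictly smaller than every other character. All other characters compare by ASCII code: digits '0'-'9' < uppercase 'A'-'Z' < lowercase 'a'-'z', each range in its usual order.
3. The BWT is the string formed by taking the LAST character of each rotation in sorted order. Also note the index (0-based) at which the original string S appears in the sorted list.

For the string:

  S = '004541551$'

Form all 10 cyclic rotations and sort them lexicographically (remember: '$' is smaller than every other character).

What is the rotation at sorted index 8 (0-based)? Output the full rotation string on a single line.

Answer: 541551$004

Derivation:
All 10 rotations (rotation i = S[i:]+S[:i]):
  rot[0] = 004541551$
  rot[1] = 04541551$0
  rot[2] = 4541551$00
  rot[3] = 541551$004
  rot[4] = 41551$0045
  rot[5] = 1551$00454
  rot[6] = 551$004541
  rot[7] = 51$0045415
  rot[8] = 1$00454155
  rot[9] = $004541551
Sorted (with $ < everything):
  sorted[0] = $004541551
  sorted[1] = 004541551$
  sorted[2] = 04541551$0
  sorted[3] = 1$00454155
  sorted[4] = 1551$00454
  sorted[5] = 41551$0045
  sorted[6] = 4541551$00
  sorted[7] = 51$0045415
  sorted[8] = 541551$004
  sorted[9] = 551$004541
sorted[8] = 541551$004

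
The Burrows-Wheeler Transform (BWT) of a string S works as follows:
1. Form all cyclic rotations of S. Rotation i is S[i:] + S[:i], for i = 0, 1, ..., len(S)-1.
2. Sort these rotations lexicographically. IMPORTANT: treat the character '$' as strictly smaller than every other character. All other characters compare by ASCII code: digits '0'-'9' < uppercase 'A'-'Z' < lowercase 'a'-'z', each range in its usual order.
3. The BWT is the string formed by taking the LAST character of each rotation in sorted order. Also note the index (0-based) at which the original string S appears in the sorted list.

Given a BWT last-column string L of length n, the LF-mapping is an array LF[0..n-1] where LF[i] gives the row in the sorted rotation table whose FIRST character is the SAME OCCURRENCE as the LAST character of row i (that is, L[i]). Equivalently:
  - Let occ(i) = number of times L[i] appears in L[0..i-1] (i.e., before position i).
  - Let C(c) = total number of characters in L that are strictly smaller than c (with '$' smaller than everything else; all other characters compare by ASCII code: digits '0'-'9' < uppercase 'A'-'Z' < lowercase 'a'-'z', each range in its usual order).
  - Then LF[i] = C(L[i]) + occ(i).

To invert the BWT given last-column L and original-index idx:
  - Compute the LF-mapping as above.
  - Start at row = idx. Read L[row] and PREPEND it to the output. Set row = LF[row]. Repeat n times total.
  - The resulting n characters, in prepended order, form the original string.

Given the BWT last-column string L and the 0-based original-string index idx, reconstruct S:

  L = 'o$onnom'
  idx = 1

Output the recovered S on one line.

LF mapping: 4 0 5 2 3 6 1
Walk LF starting at row 1, prepending L[row]:
  step 1: row=1, L[1]='$', prepend. Next row=LF[1]=0
  step 2: row=0, L[0]='o', prepend. Next row=LF[0]=4
  step 3: row=4, L[4]='n', prepend. Next row=LF[4]=3
  step 4: row=3, L[3]='n', prepend. Next row=LF[3]=2
  step 5: row=2, L[2]='o', prepend. Next row=LF[2]=5
  step 6: row=5, L[5]='o', prepend. Next row=LF[5]=6
  step 7: row=6, L[6]='m', prepend. Next row=LF[6]=1
Reversed output: moonno$

Answer: moonno$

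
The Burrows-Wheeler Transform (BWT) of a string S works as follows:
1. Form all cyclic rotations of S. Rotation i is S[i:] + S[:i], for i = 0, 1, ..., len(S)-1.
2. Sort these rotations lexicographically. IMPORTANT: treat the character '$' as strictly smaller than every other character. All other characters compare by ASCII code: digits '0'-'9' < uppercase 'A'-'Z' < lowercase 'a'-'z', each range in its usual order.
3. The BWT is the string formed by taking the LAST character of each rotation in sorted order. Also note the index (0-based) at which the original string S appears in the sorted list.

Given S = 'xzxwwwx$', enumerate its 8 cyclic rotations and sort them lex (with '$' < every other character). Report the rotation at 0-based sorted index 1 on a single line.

All 8 rotations (rotation i = S[i:]+S[:i]):
  rot[0] = xzxwwwx$
  rot[1] = zxwwwx$x
  rot[2] = xwwwx$xz
  rot[3] = wwwx$xzx
  rot[4] = wwx$xzxw
  rot[5] = wx$xzxww
  rot[6] = x$xzxwww
  rot[7] = $xzxwwwx
Sorted (with $ < everything):
  sorted[0] = $xzxwwwx
  sorted[1] = wwwx$xzx
  sorted[2] = wwx$xzxw
  sorted[3] = wx$xzxww
  sorted[4] = x$xzxwww
  sorted[5] = xwwwx$xz
  sorted[6] = xzxwwwx$
  sorted[7] = zxwwwx$x
sorted[1] = wwwx$xzx

Answer: wwwx$xzx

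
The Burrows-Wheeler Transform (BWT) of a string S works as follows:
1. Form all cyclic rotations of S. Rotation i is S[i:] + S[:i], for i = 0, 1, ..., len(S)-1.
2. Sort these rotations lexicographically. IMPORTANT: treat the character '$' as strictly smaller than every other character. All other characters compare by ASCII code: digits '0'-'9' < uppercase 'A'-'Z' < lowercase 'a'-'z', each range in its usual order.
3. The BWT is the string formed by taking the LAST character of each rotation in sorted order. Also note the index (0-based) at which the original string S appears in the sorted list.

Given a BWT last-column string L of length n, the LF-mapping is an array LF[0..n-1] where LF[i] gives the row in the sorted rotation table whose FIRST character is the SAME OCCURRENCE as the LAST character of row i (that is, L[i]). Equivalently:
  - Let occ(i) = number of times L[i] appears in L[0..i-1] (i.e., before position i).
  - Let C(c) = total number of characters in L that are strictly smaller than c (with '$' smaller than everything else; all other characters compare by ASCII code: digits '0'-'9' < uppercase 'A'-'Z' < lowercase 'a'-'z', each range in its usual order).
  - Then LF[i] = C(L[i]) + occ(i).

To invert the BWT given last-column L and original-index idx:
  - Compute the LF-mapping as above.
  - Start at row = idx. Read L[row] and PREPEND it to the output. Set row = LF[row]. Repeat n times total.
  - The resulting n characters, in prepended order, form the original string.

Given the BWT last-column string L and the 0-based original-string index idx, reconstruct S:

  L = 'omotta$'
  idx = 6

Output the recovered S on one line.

Answer: tomato$

Derivation:
LF mapping: 3 2 4 5 6 1 0
Walk LF starting at row 6, prepending L[row]:
  step 1: row=6, L[6]='$', prepend. Next row=LF[6]=0
  step 2: row=0, L[0]='o', prepend. Next row=LF[0]=3
  step 3: row=3, L[3]='t', prepend. Next row=LF[3]=5
  step 4: row=5, L[5]='a', prepend. Next row=LF[5]=1
  step 5: row=1, L[1]='m', prepend. Next row=LF[1]=2
  step 6: row=2, L[2]='o', prepend. Next row=LF[2]=4
  step 7: row=4, L[4]='t', prepend. Next row=LF[4]=6
Reversed output: tomato$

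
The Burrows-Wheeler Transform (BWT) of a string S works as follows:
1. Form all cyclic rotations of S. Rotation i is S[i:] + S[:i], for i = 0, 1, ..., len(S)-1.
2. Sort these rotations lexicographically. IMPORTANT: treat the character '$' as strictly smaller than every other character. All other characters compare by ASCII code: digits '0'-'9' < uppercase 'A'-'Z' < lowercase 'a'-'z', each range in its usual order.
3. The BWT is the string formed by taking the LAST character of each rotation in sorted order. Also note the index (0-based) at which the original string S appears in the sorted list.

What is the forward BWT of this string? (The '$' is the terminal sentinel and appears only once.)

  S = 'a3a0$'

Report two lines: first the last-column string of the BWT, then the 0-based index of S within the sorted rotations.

All 5 rotations (rotation i = S[i:]+S[:i]):
  rot[0] = a3a0$
  rot[1] = 3a0$a
  rot[2] = a0$a3
  rot[3] = 0$a3a
  rot[4] = $a3a0
Sorted (with $ < everything):
  sorted[0] = $a3a0  (last char: '0')
  sorted[1] = 0$a3a  (last char: 'a')
  sorted[2] = 3a0$a  (last char: 'a')
  sorted[3] = a0$a3  (last char: '3')
  sorted[4] = a3a0$  (last char: '$')
Last column: 0aa3$
Original string S is at sorted index 4

Answer: 0aa3$
4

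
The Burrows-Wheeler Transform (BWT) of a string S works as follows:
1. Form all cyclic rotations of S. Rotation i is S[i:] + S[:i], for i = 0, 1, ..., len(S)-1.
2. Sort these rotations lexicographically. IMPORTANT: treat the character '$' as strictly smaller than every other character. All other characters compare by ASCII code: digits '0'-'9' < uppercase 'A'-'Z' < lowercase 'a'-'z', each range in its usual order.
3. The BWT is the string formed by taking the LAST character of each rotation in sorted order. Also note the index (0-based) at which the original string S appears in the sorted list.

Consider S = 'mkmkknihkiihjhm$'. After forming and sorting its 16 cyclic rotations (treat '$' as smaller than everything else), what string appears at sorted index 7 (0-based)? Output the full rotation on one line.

Answer: jhm$mkmkknihkiih

Derivation:
All 16 rotations (rotation i = S[i:]+S[:i]):
  rot[0] = mkmkknihkiihjhm$
  rot[1] = kmkknihkiihjhm$m
  rot[2] = mkknihkiihjhm$mk
  rot[3] = kknihkiihjhm$mkm
  rot[4] = knihkiihjhm$mkmk
  rot[5] = nihkiihjhm$mkmkk
  rot[6] = ihkiihjhm$mkmkkn
  rot[7] = hkiihjhm$mkmkkni
  rot[8] = kiihjhm$mkmkknih
  rot[9] = iihjhm$mkmkknihk
  rot[10] = ihjhm$mkmkknihki
  rot[11] = hjhm$mkmkknihkii
  rot[12] = jhm$mkmkknihkiih
  rot[13] = hm$mkmkknihkiihj
  rot[14] = m$mkmkknihkiihjh
  rot[15] = $mkmkknihkiihjhm
Sorted (with $ < everything):
  sorted[0] = $mkmkknihkiihjhm
  sorted[1] = hjhm$mkmkknihkii
  sorted[2] = hkiihjhm$mkmkkni
  sorted[3] = hm$mkmkknihkiihj
  sorted[4] = ihjhm$mkmkknihki
  sorted[5] = ihkiihjhm$mkmkkn
  sorted[6] = iihjhm$mkmkknihk
  sorted[7] = jhm$mkmkknihkiih
  sorted[8] = kiihjhm$mkmkknih
  sorted[9] = kknihkiihjhm$mkm
  sorted[10] = kmkknihkiihjhm$m
  sorted[11] = knihkiihjhm$mkmk
  sorted[12] = m$mkmkknihkiihjh
  sorted[13] = mkknihkiihjhm$mk
  sorted[14] = mkmkknihkiihjhm$
  sorted[15] = nihkiihjhm$mkmkk
sorted[7] = jhm$mkmkknihkiih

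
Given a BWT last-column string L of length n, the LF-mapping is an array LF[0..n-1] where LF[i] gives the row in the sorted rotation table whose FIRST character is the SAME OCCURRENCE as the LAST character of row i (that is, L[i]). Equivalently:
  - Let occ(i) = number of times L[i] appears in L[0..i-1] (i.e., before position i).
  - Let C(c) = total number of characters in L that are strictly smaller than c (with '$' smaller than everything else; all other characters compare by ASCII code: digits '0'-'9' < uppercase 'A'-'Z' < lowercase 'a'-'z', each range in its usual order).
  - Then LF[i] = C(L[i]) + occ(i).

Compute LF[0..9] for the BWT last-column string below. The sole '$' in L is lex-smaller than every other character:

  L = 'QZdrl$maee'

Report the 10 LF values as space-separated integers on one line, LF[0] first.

Char counts: '$':1, 'Q':1, 'Z':1, 'a':1, 'd':1, 'e':2, 'l':1, 'm':1, 'r':1
C (first-col start): C('$')=0, C('Q')=1, C('Z')=2, C('a')=3, C('d')=4, C('e')=5, C('l')=7, C('m')=8, C('r')=9
L[0]='Q': occ=0, LF[0]=C('Q')+0=1+0=1
L[1]='Z': occ=0, LF[1]=C('Z')+0=2+0=2
L[2]='d': occ=0, LF[2]=C('d')+0=4+0=4
L[3]='r': occ=0, LF[3]=C('r')+0=9+0=9
L[4]='l': occ=0, LF[4]=C('l')+0=7+0=7
L[5]='$': occ=0, LF[5]=C('$')+0=0+0=0
L[6]='m': occ=0, LF[6]=C('m')+0=8+0=8
L[7]='a': occ=0, LF[7]=C('a')+0=3+0=3
L[8]='e': occ=0, LF[8]=C('e')+0=5+0=5
L[9]='e': occ=1, LF[9]=C('e')+1=5+1=6

Answer: 1 2 4 9 7 0 8 3 5 6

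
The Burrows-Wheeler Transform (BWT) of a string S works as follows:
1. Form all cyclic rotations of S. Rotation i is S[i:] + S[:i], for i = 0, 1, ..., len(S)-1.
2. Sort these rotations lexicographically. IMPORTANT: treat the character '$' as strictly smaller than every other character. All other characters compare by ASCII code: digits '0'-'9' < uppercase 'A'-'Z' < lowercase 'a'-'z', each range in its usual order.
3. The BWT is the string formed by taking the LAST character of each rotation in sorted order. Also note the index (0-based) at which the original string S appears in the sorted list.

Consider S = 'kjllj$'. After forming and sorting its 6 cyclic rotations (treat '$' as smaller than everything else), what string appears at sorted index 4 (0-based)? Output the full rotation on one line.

All 6 rotations (rotation i = S[i:]+S[:i]):
  rot[0] = kjllj$
  rot[1] = jllj$k
  rot[2] = llj$kj
  rot[3] = lj$kjl
  rot[4] = j$kjll
  rot[5] = $kjllj
Sorted (with $ < everything):
  sorted[0] = $kjllj
  sorted[1] = j$kjll
  sorted[2] = jllj$k
  sorted[3] = kjllj$
  sorted[4] = lj$kjl
  sorted[5] = llj$kj
sorted[4] = lj$kjl

Answer: lj$kjl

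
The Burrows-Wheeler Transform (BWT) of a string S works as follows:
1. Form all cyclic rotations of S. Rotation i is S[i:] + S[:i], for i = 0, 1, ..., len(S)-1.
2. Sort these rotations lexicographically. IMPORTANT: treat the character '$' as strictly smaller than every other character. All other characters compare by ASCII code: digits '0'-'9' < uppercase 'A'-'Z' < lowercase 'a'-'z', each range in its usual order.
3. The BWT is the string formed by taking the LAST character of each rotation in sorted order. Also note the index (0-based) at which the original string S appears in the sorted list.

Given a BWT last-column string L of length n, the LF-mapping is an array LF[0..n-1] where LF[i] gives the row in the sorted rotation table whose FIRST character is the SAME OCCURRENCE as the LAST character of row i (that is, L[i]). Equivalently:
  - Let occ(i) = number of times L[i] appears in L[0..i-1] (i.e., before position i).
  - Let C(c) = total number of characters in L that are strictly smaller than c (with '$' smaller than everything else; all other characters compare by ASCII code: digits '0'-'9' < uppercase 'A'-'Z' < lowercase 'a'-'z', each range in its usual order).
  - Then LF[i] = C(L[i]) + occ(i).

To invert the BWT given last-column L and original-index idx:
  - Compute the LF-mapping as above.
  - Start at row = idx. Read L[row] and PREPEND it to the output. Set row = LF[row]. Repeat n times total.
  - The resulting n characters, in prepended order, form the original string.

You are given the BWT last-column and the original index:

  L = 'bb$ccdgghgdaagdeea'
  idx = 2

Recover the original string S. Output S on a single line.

LF mapping: 4 5 0 6 7 8 13 14 17 15 9 1 2 16 10 11 12 3
Walk LF starting at row 2, prepending L[row]:
  step 1: row=2, L[2]='$', prepend. Next row=LF[2]=0
  step 2: row=0, L[0]='b', prepend. Next row=LF[0]=4
  step 3: row=4, L[4]='c', prepend. Next row=LF[4]=7
  step 4: row=7, L[7]='g', prepend. Next row=LF[7]=14
  step 5: row=14, L[14]='d', prepend. Next row=LF[14]=10
  step 6: row=10, L[10]='d', prepend. Next row=LF[10]=9
  step 7: row=9, L[9]='g', prepend. Next row=LF[9]=15
  step 8: row=15, L[15]='e', prepend. Next row=LF[15]=11
  step 9: row=11, L[11]='a', prepend. Next row=LF[11]=1
  step 10: row=1, L[1]='b', prepend. Next row=LF[1]=5
  step 11: row=5, L[5]='d', prepend. Next row=LF[5]=8
  step 12: row=8, L[8]='h', prepend. Next row=LF[8]=17
  step 13: row=17, L[17]='a', prepend. Next row=LF[17]=3
  step 14: row=3, L[3]='c', prepend. Next row=LF[3]=6
  step 15: row=6, L[6]='g', prepend. Next row=LF[6]=13
  step 16: row=13, L[13]='g', prepend. Next row=LF[13]=16
  step 17: row=16, L[16]='e', prepend. Next row=LF[16]=12
  step 18: row=12, L[12]='a', prepend. Next row=LF[12]=2
Reversed output: aeggcahdbaegddgcb$

Answer: aeggcahdbaegddgcb$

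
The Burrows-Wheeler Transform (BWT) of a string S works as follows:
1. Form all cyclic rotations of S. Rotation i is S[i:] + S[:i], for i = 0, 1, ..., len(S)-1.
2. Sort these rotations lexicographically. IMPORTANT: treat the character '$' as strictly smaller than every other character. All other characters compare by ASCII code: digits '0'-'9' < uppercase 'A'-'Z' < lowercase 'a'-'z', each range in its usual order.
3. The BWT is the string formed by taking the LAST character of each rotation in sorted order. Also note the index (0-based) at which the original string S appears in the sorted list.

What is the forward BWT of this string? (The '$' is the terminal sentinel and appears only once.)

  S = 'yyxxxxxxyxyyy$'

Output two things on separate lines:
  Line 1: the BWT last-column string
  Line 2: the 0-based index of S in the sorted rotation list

All 14 rotations (rotation i = S[i:]+S[:i]):
  rot[0] = yyxxxxxxyxyyy$
  rot[1] = yxxxxxxyxyyy$y
  rot[2] = xxxxxxyxyyy$yy
  rot[3] = xxxxxyxyyy$yyx
  rot[4] = xxxxyxyyy$yyxx
  rot[5] = xxxyxyyy$yyxxx
  rot[6] = xxyxyyy$yyxxxx
  rot[7] = xyxyyy$yyxxxxx
  rot[8] = yxyyy$yyxxxxxx
  rot[9] = xyyy$yyxxxxxxy
  rot[10] = yyy$yyxxxxxxyx
  rot[11] = yy$yyxxxxxxyxy
  rot[12] = y$yyxxxxxxyxyy
  rot[13] = $yyxxxxxxyxyyy
Sorted (with $ < everything):
  sorted[0] = $yyxxxxxxyxyyy  (last char: 'y')
  sorted[1] = xxxxxxyxyyy$yy  (last char: 'y')
  sorted[2] = xxxxxyxyyy$yyx  (last char: 'x')
  sorted[3] = xxxxyxyyy$yyxx  (last char: 'x')
  sorted[4] = xxxyxyyy$yyxxx  (last char: 'x')
  sorted[5] = xxyxyyy$yyxxxx  (last char: 'x')
  sorted[6] = xyxyyy$yyxxxxx  (last char: 'x')
  sorted[7] = xyyy$yyxxxxxxy  (last char: 'y')
  sorted[8] = y$yyxxxxxxyxyy  (last char: 'y')
  sorted[9] = yxxxxxxyxyyy$y  (last char: 'y')
  sorted[10] = yxyyy$yyxxxxxx  (last char: 'x')
  sorted[11] = yy$yyxxxxxxyxy  (last char: 'y')
  sorted[12] = yyxxxxxxyxyyy$  (last char: '$')
  sorted[13] = yyy$yyxxxxxxyx  (last char: 'x')
Last column: yyxxxxxyyyxy$x
Original string S is at sorted index 12

Answer: yyxxxxxyyyxy$x
12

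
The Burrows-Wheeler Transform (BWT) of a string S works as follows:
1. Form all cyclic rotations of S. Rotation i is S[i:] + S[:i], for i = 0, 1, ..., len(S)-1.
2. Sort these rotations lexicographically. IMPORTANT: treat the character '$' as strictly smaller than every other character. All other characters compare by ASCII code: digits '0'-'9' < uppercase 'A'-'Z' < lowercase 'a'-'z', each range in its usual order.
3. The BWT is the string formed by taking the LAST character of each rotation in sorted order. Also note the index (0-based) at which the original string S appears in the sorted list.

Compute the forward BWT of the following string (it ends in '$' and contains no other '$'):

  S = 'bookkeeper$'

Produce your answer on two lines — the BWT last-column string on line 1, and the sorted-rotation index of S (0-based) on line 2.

All 11 rotations (rotation i = S[i:]+S[:i]):
  rot[0] = bookkeeper$
  rot[1] = ookkeeper$b
  rot[2] = okkeeper$bo
  rot[3] = kkeeper$boo
  rot[4] = keeper$book
  rot[5] = eeper$bookk
  rot[6] = eper$bookke
  rot[7] = per$bookkee
  rot[8] = er$bookkeep
  rot[9] = r$bookkeepe
  rot[10] = $bookkeeper
Sorted (with $ < everything):
  sorted[0] = $bookkeeper  (last char: 'r')
  sorted[1] = bookkeeper$  (last char: '$')
  sorted[2] = eeper$bookk  (last char: 'k')
  sorted[3] = eper$bookke  (last char: 'e')
  sorted[4] = er$bookkeep  (last char: 'p')
  sorted[5] = keeper$book  (last char: 'k')
  sorted[6] = kkeeper$boo  (last char: 'o')
  sorted[7] = okkeeper$bo  (last char: 'o')
  sorted[8] = ookkeeper$b  (last char: 'b')
  sorted[9] = per$bookkee  (last char: 'e')
  sorted[10] = r$bookkeepe  (last char: 'e')
Last column: r$kepkoobee
Original string S is at sorted index 1

Answer: r$kepkoobee
1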